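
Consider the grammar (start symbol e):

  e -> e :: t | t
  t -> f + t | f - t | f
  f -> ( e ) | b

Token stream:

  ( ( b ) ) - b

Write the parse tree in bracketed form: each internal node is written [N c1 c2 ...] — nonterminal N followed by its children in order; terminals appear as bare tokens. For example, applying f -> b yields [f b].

e
t
f - t
( e ) - t
( t ) - t
( f ) - t
( ( e ) ) - t
( ( t ) ) - t
( ( f ) ) - t
( ( b ) ) - t
( ( b ) ) - f
( ( b ) ) - b

[e [t [f ( [e [t [f ( [e [t [f b]]] )]]] )] - [t [f b]]]]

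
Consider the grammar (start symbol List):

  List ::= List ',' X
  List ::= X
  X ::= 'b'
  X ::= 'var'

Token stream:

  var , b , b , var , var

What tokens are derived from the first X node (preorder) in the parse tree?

[List [List [List [List [List [X var]] , [X b]] , [X b]] , [X var]] , [X var]]

var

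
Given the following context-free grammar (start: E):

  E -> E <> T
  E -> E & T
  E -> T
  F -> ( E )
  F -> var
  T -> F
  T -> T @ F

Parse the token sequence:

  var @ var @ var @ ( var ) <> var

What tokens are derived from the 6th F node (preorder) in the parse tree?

var

[E [E [T [T [T [T [F var]] @ [F var]] @ [F var]] @ [F ( [E [T [F var]]] )]]] <> [T [F var]]]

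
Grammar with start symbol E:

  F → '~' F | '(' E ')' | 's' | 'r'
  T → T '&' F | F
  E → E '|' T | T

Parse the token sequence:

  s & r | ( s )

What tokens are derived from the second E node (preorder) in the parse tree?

s & r

[E [E [T [T [F s]] & [F r]]] | [T [F ( [E [T [F s]]] )]]]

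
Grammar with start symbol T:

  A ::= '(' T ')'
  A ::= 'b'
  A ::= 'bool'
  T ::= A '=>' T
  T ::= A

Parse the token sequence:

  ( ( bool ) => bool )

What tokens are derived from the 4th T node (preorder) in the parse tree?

bool

[T [A ( [T [A ( [T [A bool]] )] => [T [A bool]]] )]]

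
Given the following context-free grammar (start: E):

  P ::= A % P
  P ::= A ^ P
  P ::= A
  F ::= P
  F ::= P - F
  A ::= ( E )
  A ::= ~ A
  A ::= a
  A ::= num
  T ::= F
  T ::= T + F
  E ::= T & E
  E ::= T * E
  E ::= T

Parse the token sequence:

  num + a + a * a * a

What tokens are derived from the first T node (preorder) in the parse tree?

num + a + a

[E [T [T [T [F [P [A num]]]] + [F [P [A a]]]] + [F [P [A a]]]] * [E [T [F [P [A a]]]] * [E [T [F [P [A a]]]]]]]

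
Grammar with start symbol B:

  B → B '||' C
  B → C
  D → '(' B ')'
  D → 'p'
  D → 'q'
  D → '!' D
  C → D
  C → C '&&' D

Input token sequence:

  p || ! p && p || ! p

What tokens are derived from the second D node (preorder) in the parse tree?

! p

[B [B [B [C [D p]]] || [C [C [D ! [D p]]] && [D p]]] || [C [D ! [D p]]]]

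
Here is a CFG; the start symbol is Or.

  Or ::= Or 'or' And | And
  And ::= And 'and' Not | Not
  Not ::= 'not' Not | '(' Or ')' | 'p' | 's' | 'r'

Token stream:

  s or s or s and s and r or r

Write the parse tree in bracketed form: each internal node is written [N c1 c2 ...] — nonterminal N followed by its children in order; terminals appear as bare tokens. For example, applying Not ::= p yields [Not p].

Or
Or or And
Or or And or And
Or or And or And or And
And or And or And or And
Not or And or And or And
s or And or And or And
s or Not or And or And
s or s or And or And
s or s or And and Not or And
s or s or And and Not and Not or And
s or s or Not and Not and Not or And
s or s or s and Not and Not or And
s or s or s and s and Not or And
s or s or s and s and r or And
s or s or s and s and r or Not
s or s or s and s and r or r

[Or [Or [Or [Or [And [Not s]]] or [And [Not s]]] or [And [And [And [Not s]] and [Not s]] and [Not r]]] or [And [Not r]]]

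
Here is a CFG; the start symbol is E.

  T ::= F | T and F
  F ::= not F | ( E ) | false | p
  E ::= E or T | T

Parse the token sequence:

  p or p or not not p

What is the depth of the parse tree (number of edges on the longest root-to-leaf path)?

[E [E [E [T [F p]]] or [T [F p]]] or [T [F not [F not [F p]]]]]

5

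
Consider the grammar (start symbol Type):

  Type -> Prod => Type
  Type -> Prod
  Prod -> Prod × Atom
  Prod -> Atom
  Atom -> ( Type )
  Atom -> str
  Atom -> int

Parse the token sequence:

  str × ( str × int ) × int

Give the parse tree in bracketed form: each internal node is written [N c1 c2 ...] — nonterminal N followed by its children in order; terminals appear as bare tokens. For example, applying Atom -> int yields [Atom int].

Type
Prod
Prod × Atom
Prod × Atom × Atom
Atom × Atom × Atom
str × Atom × Atom
str × ( Type ) × Atom
str × ( Prod ) × Atom
str × ( Prod × Atom ) × Atom
str × ( Atom × Atom ) × Atom
str × ( str × Atom ) × Atom
str × ( str × int ) × Atom
str × ( str × int ) × int

[Type [Prod [Prod [Prod [Atom str]] × [Atom ( [Type [Prod [Prod [Atom str]] × [Atom int]]] )]] × [Atom int]]]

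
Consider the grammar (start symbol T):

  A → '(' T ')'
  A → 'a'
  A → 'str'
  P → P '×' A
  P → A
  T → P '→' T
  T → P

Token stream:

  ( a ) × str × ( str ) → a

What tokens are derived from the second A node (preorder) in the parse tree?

[T [P [P [P [A ( [T [P [A a]]] )]] × [A str]] × [A ( [T [P [A str]]] )]] → [T [P [A a]]]]

a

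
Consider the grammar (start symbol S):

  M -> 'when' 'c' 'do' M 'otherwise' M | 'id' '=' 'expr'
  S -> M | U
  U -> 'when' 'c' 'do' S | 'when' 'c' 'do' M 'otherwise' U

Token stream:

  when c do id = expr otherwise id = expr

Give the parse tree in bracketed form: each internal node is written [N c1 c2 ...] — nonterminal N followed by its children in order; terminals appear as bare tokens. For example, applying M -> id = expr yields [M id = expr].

S
M
when c do M otherwise M
when c do id = expr otherwise M
when c do id = expr otherwise id = expr

[S [M when c do [M id = expr] otherwise [M id = expr]]]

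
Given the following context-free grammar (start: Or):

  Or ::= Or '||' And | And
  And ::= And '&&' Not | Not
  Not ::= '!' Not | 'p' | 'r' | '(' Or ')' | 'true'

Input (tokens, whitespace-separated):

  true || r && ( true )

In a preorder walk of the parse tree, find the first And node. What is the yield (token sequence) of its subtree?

[Or [Or [And [Not true]]] || [And [And [Not r]] && [Not ( [Or [And [Not true]]] )]]]

true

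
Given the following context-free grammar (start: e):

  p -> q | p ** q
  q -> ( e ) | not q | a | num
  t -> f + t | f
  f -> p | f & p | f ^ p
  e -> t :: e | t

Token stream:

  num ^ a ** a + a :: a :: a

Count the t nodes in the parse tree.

[e [t [f [f [p [q num]]] ^ [p [p [q a]] ** [q a]]] + [t [f [p [q a]]]]] :: [e [t [f [p [q a]]]] :: [e [t [f [p [q a]]]]]]]

4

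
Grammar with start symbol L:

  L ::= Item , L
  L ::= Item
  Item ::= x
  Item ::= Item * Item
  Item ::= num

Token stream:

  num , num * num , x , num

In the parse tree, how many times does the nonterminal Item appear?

6

[L [Item num] , [L [Item [Item num] * [Item num]] , [L [Item x] , [L [Item num]]]]]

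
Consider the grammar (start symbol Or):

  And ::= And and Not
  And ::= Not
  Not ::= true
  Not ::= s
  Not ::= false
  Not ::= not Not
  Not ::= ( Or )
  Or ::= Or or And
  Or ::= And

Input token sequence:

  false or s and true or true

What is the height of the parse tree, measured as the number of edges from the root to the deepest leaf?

5

[Or [Or [Or [And [Not false]]] or [And [And [Not s]] and [Not true]]] or [And [Not true]]]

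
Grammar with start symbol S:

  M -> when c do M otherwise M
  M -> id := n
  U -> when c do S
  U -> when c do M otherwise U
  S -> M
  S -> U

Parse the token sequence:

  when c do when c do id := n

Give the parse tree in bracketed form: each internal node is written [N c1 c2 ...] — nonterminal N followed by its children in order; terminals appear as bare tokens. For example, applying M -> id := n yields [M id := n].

S
U
when c do S
when c do U
when c do when c do S
when c do when c do M
when c do when c do id := n

[S [U when c do [S [U when c do [S [M id := n]]]]]]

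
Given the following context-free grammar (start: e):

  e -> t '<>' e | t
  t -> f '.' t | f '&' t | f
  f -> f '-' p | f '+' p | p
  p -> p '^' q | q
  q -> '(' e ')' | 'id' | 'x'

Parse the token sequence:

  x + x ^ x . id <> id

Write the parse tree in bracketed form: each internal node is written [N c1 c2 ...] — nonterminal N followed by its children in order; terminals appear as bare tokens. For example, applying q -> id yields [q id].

[e [t [f [f [p [q x]]] + [p [p [q x]] ^ [q x]]] . [t [f [p [q id]]]]] <> [e [t [f [p [q id]]]]]]

e
t <> e
f . t <> e
f + p . t <> e
p + p . t <> e
q + p . t <> e
x + p . t <> e
x + p ^ q . t <> e
x + q ^ q . t <> e
x + x ^ q . t <> e
x + x ^ x . t <> e
x + x ^ x . f <> e
x + x ^ x . p <> e
x + x ^ x . q <> e
x + x ^ x . id <> e
x + x ^ x . id <> t
x + x ^ x . id <> f
x + x ^ x . id <> p
x + x ^ x . id <> q
x + x ^ x . id <> id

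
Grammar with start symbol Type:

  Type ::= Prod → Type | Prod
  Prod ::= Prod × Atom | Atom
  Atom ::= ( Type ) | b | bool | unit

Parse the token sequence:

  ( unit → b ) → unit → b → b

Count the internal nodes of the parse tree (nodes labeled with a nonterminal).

[Type [Prod [Atom ( [Type [Prod [Atom unit]] → [Type [Prod [Atom b]]]] )]] → [Type [Prod [Atom unit]] → [Type [Prod [Atom b]] → [Type [Prod [Atom b]]]]]]

18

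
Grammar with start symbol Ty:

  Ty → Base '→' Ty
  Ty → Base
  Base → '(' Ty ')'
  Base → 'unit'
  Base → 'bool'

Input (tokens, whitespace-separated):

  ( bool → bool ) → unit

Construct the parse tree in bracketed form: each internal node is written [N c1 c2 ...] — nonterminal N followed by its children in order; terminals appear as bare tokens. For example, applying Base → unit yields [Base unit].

[Ty [Base ( [Ty [Base bool] → [Ty [Base bool]]] )] → [Ty [Base unit]]]

Ty
Base → Ty
( Ty ) → Ty
( Base → Ty ) → Ty
( bool → Ty ) → Ty
( bool → Base ) → Ty
( bool → bool ) → Ty
( bool → bool ) → Base
( bool → bool ) → unit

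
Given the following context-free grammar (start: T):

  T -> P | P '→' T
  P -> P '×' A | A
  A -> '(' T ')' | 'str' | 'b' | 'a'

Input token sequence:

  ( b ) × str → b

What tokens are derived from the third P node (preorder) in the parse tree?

b

[T [P [P [A ( [T [P [A b]]] )]] × [A str]] → [T [P [A b]]]]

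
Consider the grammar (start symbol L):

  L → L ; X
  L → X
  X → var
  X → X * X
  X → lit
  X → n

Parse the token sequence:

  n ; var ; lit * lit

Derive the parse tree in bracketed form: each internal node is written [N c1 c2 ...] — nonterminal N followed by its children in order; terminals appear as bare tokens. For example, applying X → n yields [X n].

[L [L [L [X n]] ; [X var]] ; [X [X lit] * [X lit]]]

L
L ; X
L ; X ; X
X ; X ; X
n ; X ; X
n ; var ; X
n ; var ; X * X
n ; var ; lit * X
n ; var ; lit * lit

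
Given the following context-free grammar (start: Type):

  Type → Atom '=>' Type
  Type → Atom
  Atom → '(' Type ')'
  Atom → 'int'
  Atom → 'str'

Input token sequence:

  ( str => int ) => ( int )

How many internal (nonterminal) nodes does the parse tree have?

[Type [Atom ( [Type [Atom str] => [Type [Atom int]]] )] => [Type [Atom ( [Type [Atom int]] )]]]

10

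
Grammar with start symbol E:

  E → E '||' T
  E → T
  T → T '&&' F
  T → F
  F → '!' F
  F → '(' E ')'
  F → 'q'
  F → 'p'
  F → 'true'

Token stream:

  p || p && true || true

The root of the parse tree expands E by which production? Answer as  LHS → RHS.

[E [E [E [T [F p]]] || [T [T [F p]] && [F true]]] || [T [F true]]]

E → E '||' T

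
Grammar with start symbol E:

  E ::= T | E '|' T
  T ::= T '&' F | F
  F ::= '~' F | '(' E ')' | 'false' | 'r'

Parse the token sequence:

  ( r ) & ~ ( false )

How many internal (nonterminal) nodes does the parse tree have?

[E [T [T [F ( [E [T [F r]]] )]] & [F ~ [F ( [E [T [F false]]] )]]]]

12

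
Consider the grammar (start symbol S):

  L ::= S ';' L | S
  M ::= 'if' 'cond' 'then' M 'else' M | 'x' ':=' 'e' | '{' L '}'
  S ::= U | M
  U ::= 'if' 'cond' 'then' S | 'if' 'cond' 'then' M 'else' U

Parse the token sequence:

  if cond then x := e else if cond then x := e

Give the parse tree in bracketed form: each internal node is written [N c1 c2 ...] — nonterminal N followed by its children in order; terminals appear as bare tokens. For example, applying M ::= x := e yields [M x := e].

[S [U if cond then [M x := e] else [U if cond then [S [M x := e]]]]]

S
U
if cond then M else U
if cond then x := e else U
if cond then x := e else if cond then S
if cond then x := e else if cond then M
if cond then x := e else if cond then x := e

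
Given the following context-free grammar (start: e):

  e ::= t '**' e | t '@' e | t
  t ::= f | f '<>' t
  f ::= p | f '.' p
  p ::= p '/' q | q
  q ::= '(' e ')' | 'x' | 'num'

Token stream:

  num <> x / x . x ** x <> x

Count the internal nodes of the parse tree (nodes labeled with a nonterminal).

23

[e [t [f [p [q num]]] <> [t [f [f [p [p [q x]] / [q x]]] . [p [q x]]]]] ** [e [t [f [p [q x]]] <> [t [f [p [q x]]]]]]]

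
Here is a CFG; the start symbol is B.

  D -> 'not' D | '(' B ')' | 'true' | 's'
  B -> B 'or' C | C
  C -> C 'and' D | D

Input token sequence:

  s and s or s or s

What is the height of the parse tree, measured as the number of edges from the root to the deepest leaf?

[B [B [B [C [C [D s]] and [D s]]] or [C [D s]]] or [C [D s]]]

6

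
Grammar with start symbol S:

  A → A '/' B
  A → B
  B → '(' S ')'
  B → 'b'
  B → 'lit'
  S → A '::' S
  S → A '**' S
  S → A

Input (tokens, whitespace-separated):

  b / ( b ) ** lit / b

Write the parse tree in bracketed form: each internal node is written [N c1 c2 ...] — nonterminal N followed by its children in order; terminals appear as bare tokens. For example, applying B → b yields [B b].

S
A ** S
A / B ** S
B / B ** S
b / B ** S
b / ( S ) ** S
b / ( A ) ** S
b / ( B ) ** S
b / ( b ) ** S
b / ( b ) ** A
b / ( b ) ** A / B
b / ( b ) ** B / B
b / ( b ) ** lit / B
b / ( b ) ** lit / b

[S [A [A [B b]] / [B ( [S [A [B b]]] )]] ** [S [A [A [B lit]] / [B b]]]]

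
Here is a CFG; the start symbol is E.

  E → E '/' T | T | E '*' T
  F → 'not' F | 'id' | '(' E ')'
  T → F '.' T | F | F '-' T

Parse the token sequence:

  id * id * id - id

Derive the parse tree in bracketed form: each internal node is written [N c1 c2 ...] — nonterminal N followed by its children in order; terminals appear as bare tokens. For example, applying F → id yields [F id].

E
E * T
E * T * T
T * T * T
F * T * T
id * T * T
id * F * T
id * id * T
id * id * F - T
id * id * id - T
id * id * id - F
id * id * id - id

[E [E [E [T [F id]]] * [T [F id]]] * [T [F id] - [T [F id]]]]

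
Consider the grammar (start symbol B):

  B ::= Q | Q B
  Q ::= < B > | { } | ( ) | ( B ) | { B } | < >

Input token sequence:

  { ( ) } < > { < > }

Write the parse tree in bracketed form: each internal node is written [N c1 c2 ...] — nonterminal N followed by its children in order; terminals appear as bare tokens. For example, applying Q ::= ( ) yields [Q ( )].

[B [Q { [B [Q ( )]] }] [B [Q < >] [B [Q { [B [Q < >]] }]]]]

B
Q B
{ B } B
{ Q } B
{ ( ) } B
{ ( ) } Q B
{ ( ) } < > B
{ ( ) } < > Q
{ ( ) } < > { B }
{ ( ) } < > { Q }
{ ( ) } < > { < > }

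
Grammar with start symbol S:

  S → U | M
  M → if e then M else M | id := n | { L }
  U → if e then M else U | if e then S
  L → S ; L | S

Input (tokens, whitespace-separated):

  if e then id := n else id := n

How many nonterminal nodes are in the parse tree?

[S [M if e then [M id := n] else [M id := n]]]

4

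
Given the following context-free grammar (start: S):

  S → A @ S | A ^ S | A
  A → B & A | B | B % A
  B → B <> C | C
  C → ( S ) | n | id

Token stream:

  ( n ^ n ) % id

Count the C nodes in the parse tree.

[S [A [B [C ( [S [A [B [C n]]] ^ [S [A [B [C n]]]]] )]] % [A [B [C id]]]]]

4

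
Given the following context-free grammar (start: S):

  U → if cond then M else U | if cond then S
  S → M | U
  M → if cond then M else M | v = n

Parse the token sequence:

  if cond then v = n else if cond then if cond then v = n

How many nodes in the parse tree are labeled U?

[S [U if cond then [M v = n] else [U if cond then [S [U if cond then [S [M v = n]]]]]]]

3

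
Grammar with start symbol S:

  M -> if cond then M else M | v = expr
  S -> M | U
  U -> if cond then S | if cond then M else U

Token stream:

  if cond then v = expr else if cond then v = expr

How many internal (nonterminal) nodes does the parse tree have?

6

[S [U if cond then [M v = expr] else [U if cond then [S [M v = expr]]]]]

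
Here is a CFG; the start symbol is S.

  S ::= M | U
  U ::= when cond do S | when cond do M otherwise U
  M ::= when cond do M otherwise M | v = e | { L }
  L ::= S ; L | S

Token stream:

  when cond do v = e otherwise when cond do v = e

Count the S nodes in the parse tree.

[S [U when cond do [M v = e] otherwise [U when cond do [S [M v = e]]]]]

2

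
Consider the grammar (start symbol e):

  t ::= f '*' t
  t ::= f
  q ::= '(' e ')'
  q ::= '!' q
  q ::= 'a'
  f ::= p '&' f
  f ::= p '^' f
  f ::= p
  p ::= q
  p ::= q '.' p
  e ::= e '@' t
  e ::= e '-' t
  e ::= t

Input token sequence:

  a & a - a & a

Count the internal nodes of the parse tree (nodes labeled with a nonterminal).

16

[e [e [t [f [p [q a]] & [f [p [q a]]]]]] - [t [f [p [q a]] & [f [p [q a]]]]]]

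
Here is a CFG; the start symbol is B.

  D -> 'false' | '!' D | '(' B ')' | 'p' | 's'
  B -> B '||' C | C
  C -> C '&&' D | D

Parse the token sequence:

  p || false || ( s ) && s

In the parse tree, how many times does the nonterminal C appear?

[B [B [B [C [D p]]] || [C [D false]]] || [C [C [D ( [B [C [D s]]] )]] && [D s]]]

5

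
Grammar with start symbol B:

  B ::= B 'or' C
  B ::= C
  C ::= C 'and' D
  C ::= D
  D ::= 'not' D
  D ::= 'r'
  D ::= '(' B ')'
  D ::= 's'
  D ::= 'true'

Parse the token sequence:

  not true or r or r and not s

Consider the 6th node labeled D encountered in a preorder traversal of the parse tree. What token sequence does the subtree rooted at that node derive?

[B [B [B [C [D not [D true]]]] or [C [D r]]] or [C [C [D r]] and [D not [D s]]]]

s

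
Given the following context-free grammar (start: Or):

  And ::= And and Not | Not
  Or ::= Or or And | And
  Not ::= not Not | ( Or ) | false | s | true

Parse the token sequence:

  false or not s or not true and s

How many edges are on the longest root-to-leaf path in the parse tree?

5

[Or [Or [Or [And [Not false]]] or [And [Not not [Not s]]]] or [And [And [Not not [Not true]]] and [Not s]]]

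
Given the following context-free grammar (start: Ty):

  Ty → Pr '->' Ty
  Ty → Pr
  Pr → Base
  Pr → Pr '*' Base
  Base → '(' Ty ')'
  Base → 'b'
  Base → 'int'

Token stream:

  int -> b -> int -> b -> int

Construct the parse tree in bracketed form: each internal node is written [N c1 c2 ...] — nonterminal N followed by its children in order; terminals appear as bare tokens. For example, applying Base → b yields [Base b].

Ty
Pr -> Ty
Base -> Ty
int -> Ty
int -> Pr -> Ty
int -> Base -> Ty
int -> b -> Ty
int -> b -> Pr -> Ty
int -> b -> Base -> Ty
int -> b -> int -> Ty
int -> b -> int -> Pr -> Ty
int -> b -> int -> Base -> Ty
int -> b -> int -> b -> Ty
int -> b -> int -> b -> Pr
int -> b -> int -> b -> Base
int -> b -> int -> b -> int

[Ty [Pr [Base int]] -> [Ty [Pr [Base b]] -> [Ty [Pr [Base int]] -> [Ty [Pr [Base b]] -> [Ty [Pr [Base int]]]]]]]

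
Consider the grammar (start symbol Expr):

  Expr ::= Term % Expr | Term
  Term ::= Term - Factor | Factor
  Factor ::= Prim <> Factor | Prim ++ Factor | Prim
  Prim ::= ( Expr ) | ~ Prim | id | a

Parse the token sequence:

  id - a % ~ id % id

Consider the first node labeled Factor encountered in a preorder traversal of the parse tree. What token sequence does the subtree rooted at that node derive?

[Expr [Term [Term [Factor [Prim id]]] - [Factor [Prim a]]] % [Expr [Term [Factor [Prim ~ [Prim id]]]] % [Expr [Term [Factor [Prim id]]]]]]

id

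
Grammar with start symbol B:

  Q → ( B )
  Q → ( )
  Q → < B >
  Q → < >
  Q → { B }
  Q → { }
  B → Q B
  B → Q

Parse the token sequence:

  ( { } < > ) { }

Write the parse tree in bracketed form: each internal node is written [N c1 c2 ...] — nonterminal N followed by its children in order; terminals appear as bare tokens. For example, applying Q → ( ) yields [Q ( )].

[B [Q ( [B [Q { }] [B [Q < >]]] )] [B [Q { }]]]

B
Q B
( B ) B
( Q B ) B
( { } B ) B
( { } Q ) B
( { } < > ) B
( { } < > ) Q
( { } < > ) { }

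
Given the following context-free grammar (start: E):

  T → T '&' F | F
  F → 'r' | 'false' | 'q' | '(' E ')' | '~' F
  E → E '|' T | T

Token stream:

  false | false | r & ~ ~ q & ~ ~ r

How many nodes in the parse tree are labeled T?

5

[E [E [E [T [F false]]] | [T [F false]]] | [T [T [T [F r]] & [F ~ [F ~ [F q]]]] & [F ~ [F ~ [F r]]]]]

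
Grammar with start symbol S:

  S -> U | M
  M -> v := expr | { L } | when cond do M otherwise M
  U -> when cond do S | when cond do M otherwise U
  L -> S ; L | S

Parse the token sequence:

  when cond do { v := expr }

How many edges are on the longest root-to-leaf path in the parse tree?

7

[S [U when cond do [S [M { [L [S [M v := expr]]] }]]]]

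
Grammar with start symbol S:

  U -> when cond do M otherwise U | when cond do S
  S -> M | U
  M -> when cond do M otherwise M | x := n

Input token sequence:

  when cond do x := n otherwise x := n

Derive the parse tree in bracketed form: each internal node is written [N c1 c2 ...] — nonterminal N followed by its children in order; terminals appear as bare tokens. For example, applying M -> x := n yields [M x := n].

S
M
when cond do M otherwise M
when cond do x := n otherwise M
when cond do x := n otherwise x := n

[S [M when cond do [M x := n] otherwise [M x := n]]]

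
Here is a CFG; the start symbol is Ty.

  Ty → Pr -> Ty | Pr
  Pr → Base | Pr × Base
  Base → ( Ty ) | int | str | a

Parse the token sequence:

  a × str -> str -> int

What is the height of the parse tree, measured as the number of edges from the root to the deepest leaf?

[Ty [Pr [Pr [Base a]] × [Base str]] -> [Ty [Pr [Base str]] -> [Ty [Pr [Base int]]]]]

5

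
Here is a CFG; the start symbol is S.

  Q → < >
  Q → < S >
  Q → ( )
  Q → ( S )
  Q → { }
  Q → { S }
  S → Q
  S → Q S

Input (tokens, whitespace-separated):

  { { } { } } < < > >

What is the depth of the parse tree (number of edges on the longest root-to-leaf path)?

[S [Q { [S [Q { }] [S [Q { }]]] }] [S [Q < [S [Q < >]] >]]]

5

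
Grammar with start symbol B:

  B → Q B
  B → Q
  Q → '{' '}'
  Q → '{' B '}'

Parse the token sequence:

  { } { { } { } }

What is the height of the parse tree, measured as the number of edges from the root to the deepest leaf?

[B [Q { }] [B [Q { [B [Q { }] [B [Q { }]]] }]]]

6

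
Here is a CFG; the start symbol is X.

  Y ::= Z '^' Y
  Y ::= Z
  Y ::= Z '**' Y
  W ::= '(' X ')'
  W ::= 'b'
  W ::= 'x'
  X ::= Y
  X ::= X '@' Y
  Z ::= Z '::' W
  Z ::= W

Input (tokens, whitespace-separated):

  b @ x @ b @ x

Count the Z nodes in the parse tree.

[X [X [X [X [Y [Z [W b]]]] @ [Y [Z [W x]]]] @ [Y [Z [W b]]]] @ [Y [Z [W x]]]]

4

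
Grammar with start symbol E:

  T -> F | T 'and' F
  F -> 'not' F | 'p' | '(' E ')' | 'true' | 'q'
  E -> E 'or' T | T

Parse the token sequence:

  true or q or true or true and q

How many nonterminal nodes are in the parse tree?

14

[E [E [E [E [T [F true]]] or [T [F q]]] or [T [F true]]] or [T [T [F true]] and [F q]]]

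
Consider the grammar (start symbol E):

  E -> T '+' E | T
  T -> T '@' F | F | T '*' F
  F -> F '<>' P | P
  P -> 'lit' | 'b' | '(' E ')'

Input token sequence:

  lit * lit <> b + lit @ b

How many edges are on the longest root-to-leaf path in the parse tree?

[E [T [T [F [P lit]]] * [F [F [P lit]] <> [P b]]] + [E [T [T [F [P lit]]] @ [F [P b]]]]]

6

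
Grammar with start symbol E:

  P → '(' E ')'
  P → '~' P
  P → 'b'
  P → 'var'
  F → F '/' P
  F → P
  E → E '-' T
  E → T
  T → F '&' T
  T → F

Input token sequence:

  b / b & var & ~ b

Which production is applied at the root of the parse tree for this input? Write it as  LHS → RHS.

E → T

[E [T [F [F [P b]] / [P b]] & [T [F [P var]] & [T [F [P ~ [P b]]]]]]]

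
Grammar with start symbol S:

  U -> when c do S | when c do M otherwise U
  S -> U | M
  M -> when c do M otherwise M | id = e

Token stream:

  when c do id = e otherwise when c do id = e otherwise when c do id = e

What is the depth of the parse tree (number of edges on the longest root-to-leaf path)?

[S [U when c do [M id = e] otherwise [U when c do [M id = e] otherwise [U when c do [S [M id = e]]]]]]

6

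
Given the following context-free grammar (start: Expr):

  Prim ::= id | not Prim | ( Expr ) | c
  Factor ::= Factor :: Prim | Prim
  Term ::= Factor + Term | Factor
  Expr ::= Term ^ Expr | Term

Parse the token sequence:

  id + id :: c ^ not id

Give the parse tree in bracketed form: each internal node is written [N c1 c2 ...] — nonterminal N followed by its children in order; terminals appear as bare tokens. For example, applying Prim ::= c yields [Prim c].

[Expr [Term [Factor [Prim id]] + [Term [Factor [Factor [Prim id]] :: [Prim c]]]] ^ [Expr [Term [Factor [Prim not [Prim id]]]]]]

Expr
Term ^ Expr
Factor + Term ^ Expr
Prim + Term ^ Expr
id + Term ^ Expr
id + Factor ^ Expr
id + Factor :: Prim ^ Expr
id + Prim :: Prim ^ Expr
id + id :: Prim ^ Expr
id + id :: c ^ Expr
id + id :: c ^ Term
id + id :: c ^ Factor
id + id :: c ^ Prim
id + id :: c ^ not Prim
id + id :: c ^ not id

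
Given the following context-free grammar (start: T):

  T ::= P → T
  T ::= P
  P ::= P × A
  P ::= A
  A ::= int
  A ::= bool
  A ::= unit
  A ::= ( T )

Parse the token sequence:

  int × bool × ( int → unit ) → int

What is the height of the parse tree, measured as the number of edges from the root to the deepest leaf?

[T [P [P [P [A int]] × [A bool]] × [A ( [T [P [A int]] → [T [P [A unit]]]] )]] → [T [P [A int]]]]

7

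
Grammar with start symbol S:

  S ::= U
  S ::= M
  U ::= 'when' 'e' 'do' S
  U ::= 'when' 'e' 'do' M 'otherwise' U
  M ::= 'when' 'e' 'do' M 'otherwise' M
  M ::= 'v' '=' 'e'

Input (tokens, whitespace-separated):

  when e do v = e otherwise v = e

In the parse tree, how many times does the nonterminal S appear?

[S [M when e do [M v = e] otherwise [M v = e]]]

1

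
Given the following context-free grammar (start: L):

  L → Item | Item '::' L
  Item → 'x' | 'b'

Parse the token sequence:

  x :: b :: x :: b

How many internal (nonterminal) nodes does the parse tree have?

[L [Item x] :: [L [Item b] :: [L [Item x] :: [L [Item b]]]]]

8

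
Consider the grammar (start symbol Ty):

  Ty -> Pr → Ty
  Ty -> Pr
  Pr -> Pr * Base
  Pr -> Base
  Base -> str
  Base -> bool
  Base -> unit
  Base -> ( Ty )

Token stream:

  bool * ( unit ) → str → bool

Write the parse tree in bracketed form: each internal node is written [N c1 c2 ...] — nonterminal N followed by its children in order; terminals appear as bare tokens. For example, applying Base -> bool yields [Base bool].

[Ty [Pr [Pr [Base bool]] * [Base ( [Ty [Pr [Base unit]]] )]] → [Ty [Pr [Base str]] → [Ty [Pr [Base bool]]]]]

Ty
Pr → Ty
Pr * Base → Ty
Base * Base → Ty
bool * Base → Ty
bool * ( Ty ) → Ty
bool * ( Pr ) → Ty
bool * ( Base ) → Ty
bool * ( unit ) → Ty
bool * ( unit ) → Pr → Ty
bool * ( unit ) → Base → Ty
bool * ( unit ) → str → Ty
bool * ( unit ) → str → Pr
bool * ( unit ) → str → Base
bool * ( unit ) → str → bool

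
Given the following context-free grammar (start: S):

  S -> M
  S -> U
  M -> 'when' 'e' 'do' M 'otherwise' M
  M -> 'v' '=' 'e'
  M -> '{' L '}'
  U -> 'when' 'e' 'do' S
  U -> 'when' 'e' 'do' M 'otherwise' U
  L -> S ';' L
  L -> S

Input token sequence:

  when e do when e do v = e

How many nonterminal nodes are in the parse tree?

[S [U when e do [S [U when e do [S [M v = e]]]]]]

6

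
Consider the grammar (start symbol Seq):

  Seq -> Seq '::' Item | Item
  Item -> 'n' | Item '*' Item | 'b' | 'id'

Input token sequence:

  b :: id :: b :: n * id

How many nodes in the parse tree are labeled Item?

6

[Seq [Seq [Seq [Seq [Item b]] :: [Item id]] :: [Item b]] :: [Item [Item n] * [Item id]]]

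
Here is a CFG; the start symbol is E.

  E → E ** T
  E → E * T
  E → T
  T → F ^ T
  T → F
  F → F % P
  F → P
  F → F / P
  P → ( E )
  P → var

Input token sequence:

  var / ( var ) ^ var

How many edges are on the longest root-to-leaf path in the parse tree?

[E [T [F [F [P var]] / [P ( [E [T [F [P var]]]] )]] ^ [T [F [P var]]]]]

8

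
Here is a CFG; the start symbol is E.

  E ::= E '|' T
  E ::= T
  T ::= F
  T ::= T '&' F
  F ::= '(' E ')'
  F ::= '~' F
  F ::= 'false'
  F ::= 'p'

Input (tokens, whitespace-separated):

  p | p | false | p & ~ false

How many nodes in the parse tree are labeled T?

[E [E [E [E [T [F p]]] | [T [F p]]] | [T [F false]]] | [T [T [F p]] & [F ~ [F false]]]]

5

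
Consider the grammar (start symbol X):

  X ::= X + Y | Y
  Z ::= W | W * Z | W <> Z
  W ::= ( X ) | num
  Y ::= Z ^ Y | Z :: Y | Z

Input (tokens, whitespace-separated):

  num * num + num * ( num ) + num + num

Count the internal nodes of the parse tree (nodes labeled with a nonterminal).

24

[X [X [X [X [Y [Z [W num] * [Z [W num]]]]] + [Y [Z [W num] * [Z [W ( [X [Y [Z [W num]]]] )]]]]] + [Y [Z [W num]]]] + [Y [Z [W num]]]]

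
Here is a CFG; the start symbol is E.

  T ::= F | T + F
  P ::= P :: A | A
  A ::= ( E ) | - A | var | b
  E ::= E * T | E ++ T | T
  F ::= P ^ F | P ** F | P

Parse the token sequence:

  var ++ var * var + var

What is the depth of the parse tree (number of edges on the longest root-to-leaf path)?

[E [E [E [T [F [P [A var]]]]] ++ [T [F [P [A var]]]]] * [T [T [F [P [A var]]]] + [F [P [A var]]]]]

7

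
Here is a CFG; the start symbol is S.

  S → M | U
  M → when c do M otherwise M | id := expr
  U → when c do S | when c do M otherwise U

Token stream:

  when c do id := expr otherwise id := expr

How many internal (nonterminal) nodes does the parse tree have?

4

[S [M when c do [M id := expr] otherwise [M id := expr]]]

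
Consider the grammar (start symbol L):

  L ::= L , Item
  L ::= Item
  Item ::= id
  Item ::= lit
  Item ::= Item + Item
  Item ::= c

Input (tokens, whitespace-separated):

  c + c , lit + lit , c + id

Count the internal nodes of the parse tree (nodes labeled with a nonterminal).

12

[L [L [L [Item [Item c] + [Item c]]] , [Item [Item lit] + [Item lit]]] , [Item [Item c] + [Item id]]]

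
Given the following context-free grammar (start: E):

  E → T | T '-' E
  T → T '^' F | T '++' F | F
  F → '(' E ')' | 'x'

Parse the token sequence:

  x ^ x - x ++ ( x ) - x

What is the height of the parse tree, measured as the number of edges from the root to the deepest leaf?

7

[E [T [T [F x]] ^ [F x]] - [E [T [T [F x]] ++ [F ( [E [T [F x]]] )]] - [E [T [F x]]]]]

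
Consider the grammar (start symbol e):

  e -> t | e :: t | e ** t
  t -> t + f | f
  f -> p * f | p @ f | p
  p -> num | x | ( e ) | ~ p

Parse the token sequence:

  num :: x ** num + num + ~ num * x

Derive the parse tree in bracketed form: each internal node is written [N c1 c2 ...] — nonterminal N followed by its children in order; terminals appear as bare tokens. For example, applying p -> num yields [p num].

e
e ** t
e :: t ** t
t :: t ** t
f :: t ** t
p :: t ** t
num :: t ** t
num :: f ** t
num :: p ** t
num :: x ** t
num :: x ** t + f
num :: x ** t + f + f
num :: x ** f + f + f
num :: x ** p + f + f
num :: x ** num + f + f
num :: x ** num + p + f
num :: x ** num + num + f
num :: x ** num + num + p * f
num :: x ** num + num + ~ p * f
num :: x ** num + num + ~ num * f
num :: x ** num + num + ~ num * p
num :: x ** num + num + ~ num * x

[e [e [e [t [f [p num]]]] :: [t [f [p x]]]] ** [t [t [t [f [p num]]] + [f [p num]]] + [f [p ~ [p num]] * [f [p x]]]]]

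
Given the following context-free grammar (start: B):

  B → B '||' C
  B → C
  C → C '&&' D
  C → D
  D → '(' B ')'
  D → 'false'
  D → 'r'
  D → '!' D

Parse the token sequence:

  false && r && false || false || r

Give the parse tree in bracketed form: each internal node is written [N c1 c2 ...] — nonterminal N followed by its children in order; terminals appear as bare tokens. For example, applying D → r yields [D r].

B
B || C
B || C || C
C || C || C
C && D || C || C
C && D && D || C || C
D && D && D || C || C
false && D && D || C || C
false && r && D || C || C
false && r && false || C || C
false && r && false || D || C
false && r && false || false || C
false && r && false || false || D
false && r && false || false || r

[B [B [B [C [C [C [D false]] && [D r]] && [D false]]] || [C [D false]]] || [C [D r]]]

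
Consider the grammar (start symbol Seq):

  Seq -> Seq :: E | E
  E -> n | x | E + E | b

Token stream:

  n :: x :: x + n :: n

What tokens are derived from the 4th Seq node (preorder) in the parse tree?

n

[Seq [Seq [Seq [Seq [E n]] :: [E x]] :: [E [E x] + [E n]]] :: [E n]]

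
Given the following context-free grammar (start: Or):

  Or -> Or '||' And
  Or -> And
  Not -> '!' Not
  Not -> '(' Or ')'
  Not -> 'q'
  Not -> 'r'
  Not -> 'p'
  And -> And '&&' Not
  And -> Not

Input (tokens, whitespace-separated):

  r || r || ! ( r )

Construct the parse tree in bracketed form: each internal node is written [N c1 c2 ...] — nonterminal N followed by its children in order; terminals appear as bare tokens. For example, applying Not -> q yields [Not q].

Or
Or || And
Or || And || And
And || And || And
Not || And || And
r || And || And
r || Not || And
r || r || And
r || r || Not
r || r || ! Not
r || r || ! ( Or )
r || r || ! ( And )
r || r || ! ( Not )
r || r || ! ( r )

[Or [Or [Or [And [Not r]]] || [And [Not r]]] || [And [Not ! [Not ( [Or [And [Not r]]] )]]]]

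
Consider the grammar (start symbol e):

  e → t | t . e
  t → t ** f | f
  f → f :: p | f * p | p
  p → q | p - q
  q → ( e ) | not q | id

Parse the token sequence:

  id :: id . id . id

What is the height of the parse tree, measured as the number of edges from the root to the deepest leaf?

[e [t [f [f [p [q id]]] :: [p [q id]]]] . [e [t [f [p [q id]]]] . [e [t [f [p [q id]]]]]]]

7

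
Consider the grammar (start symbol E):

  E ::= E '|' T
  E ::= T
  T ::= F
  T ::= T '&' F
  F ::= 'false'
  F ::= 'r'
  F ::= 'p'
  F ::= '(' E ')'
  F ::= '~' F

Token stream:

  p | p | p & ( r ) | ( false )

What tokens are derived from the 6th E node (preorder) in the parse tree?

false

[E [E [E [E [T [F p]]] | [T [F p]]] | [T [T [F p]] & [F ( [E [T [F r]]] )]]] | [T [F ( [E [T [F false]]] )]]]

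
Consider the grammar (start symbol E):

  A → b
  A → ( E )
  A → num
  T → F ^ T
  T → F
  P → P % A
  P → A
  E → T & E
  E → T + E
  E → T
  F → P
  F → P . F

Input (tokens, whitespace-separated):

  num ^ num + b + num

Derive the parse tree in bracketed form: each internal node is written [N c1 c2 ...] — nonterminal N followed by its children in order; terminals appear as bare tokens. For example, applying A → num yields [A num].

E
T + E
F ^ T + E
P ^ T + E
A ^ T + E
num ^ T + E
num ^ F + E
num ^ P + E
num ^ A + E
num ^ num + E
num ^ num + T + E
num ^ num + F + E
num ^ num + P + E
num ^ num + A + E
num ^ num + b + E
num ^ num + b + T
num ^ num + b + F
num ^ num + b + P
num ^ num + b + A
num ^ num + b + num

[E [T [F [P [A num]]] ^ [T [F [P [A num]]]]] + [E [T [F [P [A b]]]] + [E [T [F [P [A num]]]]]]]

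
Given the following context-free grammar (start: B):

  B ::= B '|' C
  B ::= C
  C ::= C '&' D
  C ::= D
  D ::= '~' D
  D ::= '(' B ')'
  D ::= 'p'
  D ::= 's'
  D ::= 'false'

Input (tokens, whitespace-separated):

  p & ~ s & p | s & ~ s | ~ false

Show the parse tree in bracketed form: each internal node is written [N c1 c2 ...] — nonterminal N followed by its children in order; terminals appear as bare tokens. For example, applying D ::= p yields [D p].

B
B | C
B | C | C
C | C | C
C & D | C | C
C & D & D | C | C
D & D & D | C | C
p & D & D | C | C
p & ~ D & D | C | C
p & ~ s & D | C | C
p & ~ s & p | C | C
p & ~ s & p | C & D | C
p & ~ s & p | D & D | C
p & ~ s & p | s & D | C
p & ~ s & p | s & ~ D | C
p & ~ s & p | s & ~ s | C
p & ~ s & p | s & ~ s | D
p & ~ s & p | s & ~ s | ~ D
p & ~ s & p | s & ~ s | ~ false

[B [B [B [C [C [C [D p]] & [D ~ [D s]]] & [D p]]] | [C [C [D s]] & [D ~ [D s]]]] | [C [D ~ [D false]]]]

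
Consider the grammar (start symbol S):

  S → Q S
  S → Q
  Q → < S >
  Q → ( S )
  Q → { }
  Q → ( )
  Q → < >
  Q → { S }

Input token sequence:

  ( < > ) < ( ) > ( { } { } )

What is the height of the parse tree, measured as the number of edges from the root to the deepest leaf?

7

[S [Q ( [S [Q < >]] )] [S [Q < [S [Q ( )]] >] [S [Q ( [S [Q { }] [S [Q { }]]] )]]]]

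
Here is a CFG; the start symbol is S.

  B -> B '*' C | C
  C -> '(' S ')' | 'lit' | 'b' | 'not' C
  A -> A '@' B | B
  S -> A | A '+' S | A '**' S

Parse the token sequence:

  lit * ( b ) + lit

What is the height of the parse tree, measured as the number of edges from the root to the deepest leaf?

[S [A [B [B [C lit]] * [C ( [S [A [B [C b]]]] )]]] + [S [A [B [C lit]]]]]

8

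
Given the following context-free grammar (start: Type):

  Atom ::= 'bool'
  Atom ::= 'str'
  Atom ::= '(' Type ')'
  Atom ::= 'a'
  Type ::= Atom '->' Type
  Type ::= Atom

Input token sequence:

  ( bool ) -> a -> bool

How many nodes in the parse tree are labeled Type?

[Type [Atom ( [Type [Atom bool]] )] -> [Type [Atom a] -> [Type [Atom bool]]]]

4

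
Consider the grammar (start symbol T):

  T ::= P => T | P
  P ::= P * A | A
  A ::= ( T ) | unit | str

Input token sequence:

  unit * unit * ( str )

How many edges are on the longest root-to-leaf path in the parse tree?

6

[T [P [P [P [A unit]] * [A unit]] * [A ( [T [P [A str]]] )]]]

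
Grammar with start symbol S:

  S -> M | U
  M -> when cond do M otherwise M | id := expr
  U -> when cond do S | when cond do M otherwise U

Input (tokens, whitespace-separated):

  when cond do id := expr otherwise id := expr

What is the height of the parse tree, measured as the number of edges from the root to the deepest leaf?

[S [M when cond do [M id := expr] otherwise [M id := expr]]]

3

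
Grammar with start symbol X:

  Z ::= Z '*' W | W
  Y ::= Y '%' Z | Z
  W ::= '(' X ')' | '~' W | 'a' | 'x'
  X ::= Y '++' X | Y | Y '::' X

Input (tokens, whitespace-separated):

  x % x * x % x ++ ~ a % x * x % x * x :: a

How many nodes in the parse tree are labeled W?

[X [Y [Y [Y [Z [W x]]] % [Z [Z [W x]] * [W x]]] % [Z [W x]]] ++ [X [Y [Y [Y [Z [W ~ [W a]]]] % [Z [Z [W x]] * [W x]]] % [Z [Z [W x]] * [W x]]] :: [X [Y [Z [W a]]]]]]

11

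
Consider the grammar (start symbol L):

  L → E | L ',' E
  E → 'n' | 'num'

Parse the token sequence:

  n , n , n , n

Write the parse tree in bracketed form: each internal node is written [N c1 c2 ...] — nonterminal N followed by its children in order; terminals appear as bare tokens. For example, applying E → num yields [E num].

[L [L [L [L [E n]] , [E n]] , [E n]] , [E n]]

L
L , E
L , E , E
L , E , E , E
E , E , E , E
n , E , E , E
n , n , E , E
n , n , n , E
n , n , n , n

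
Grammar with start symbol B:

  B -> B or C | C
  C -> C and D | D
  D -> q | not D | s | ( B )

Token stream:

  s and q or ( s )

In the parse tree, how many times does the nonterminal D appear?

4

[B [B [C [C [D s]] and [D q]]] or [C [D ( [B [C [D s]]] )]]]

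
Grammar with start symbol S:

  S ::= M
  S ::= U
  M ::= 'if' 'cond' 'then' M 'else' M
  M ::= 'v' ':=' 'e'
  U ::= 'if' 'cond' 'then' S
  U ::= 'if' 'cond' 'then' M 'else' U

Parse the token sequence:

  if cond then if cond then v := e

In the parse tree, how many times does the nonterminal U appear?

[S [U if cond then [S [U if cond then [S [M v := e]]]]]]

2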